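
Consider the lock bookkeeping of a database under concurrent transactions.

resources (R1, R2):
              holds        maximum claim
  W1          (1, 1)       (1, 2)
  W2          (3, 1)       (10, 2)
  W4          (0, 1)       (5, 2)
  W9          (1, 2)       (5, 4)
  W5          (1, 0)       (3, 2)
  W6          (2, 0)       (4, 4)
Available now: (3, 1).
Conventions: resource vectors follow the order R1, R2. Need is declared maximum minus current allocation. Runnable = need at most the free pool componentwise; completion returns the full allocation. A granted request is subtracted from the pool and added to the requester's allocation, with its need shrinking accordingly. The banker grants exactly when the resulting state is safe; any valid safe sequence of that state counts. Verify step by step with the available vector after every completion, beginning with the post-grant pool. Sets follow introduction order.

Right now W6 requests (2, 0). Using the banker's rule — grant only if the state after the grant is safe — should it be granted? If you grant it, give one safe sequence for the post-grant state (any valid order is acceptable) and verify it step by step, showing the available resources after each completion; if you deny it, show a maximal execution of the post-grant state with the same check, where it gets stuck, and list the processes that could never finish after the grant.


DENY: after the grant no complete ordering would exist.
Key observation: after W1, W5 the pool peaks at (3, 2), and each blocked process is short somewhere: W2 on R1; W4 on R1; W9 on R1; W6 on R2.
On the post-grant state, W1, W5 is a maximal run — nothing extends it. Walking it through:
  pool = (1, 1)
  run W1 (needs (0, 1), free (1, 1)); after release of (1, 1) the pool is (2, 2)
  run W5 (needs (2, 2), free (2, 2)); after release of (1, 0) the pool is (3, 2)
  blocked: W2 wants (7, 1), pool (3, 2) — not enough R1
  blocked: W4 wants (5, 1), pool (3, 2) — not enough R1
  blocked: W9 wants (4, 2), pool (3, 2) — not enough R1
  blocked: W6 wants (0, 4), pool (3, 2) — not enough R2
Post-grant, the permanently blocked set is W2, W4, W9 and W6.


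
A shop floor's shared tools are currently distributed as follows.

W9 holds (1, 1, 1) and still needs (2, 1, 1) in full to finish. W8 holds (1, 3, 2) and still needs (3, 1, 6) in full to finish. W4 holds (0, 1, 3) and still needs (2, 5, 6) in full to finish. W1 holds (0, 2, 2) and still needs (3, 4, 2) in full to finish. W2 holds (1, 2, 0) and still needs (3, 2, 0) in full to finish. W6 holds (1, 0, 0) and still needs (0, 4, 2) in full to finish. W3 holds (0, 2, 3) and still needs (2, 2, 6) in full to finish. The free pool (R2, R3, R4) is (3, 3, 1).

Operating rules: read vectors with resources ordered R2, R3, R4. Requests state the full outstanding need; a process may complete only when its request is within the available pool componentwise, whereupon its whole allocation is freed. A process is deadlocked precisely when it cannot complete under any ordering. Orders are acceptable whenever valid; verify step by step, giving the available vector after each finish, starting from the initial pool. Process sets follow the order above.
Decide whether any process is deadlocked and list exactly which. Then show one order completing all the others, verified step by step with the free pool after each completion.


Deadlocked set: W8, W4 and W3.
Key observation: even finishing W9, W6, W2, W1 leaves just (6, 8, 4) free — too little R4 for any of the remaining processes.
The rest can finish in the order W9, W6, W2, W1. Walking it through:
  pool = (3, 3, 1)
  W9: need (2, 1, 1) fits (3, 3, 1); releases (1, 1, 1), pool now (4, 4, 2)
  W6: need (0, 4, 2) fits (4, 4, 2); releases (1, 0, 0), pool now (5, 4, 2)
  W2: need (3, 2, 0) fits (5, 4, 2); releases (1, 2, 0), pool now (6, 6, 2)
  W1: need (3, 4, 2) fits (6, 6, 2); releases (0, 2, 2), pool now (6, 8, 4)
None of the blocked processes ever fits:
  W8 cannot run: need (3, 1, 6) vs free (6, 8, 4) (insufficient R4)
  W4 cannot run: need (2, 5, 6) vs free (6, 8, 4) (insufficient R4)
  W3 cannot run: need (2, 2, 6) vs free (6, 8, 4) (insufficient R4)


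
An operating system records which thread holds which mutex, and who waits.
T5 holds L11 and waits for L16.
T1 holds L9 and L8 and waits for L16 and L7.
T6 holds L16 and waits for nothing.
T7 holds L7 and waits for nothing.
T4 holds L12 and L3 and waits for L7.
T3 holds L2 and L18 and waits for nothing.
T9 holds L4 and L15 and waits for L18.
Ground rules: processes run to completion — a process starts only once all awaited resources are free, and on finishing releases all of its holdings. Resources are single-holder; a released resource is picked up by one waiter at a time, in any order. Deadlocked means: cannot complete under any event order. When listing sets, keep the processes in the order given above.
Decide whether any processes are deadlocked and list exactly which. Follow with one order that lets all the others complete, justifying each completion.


The deadlocked set is empty.
Key observation: the waits form no ring: some process can always run, and its releases unblock the others one by one.
A valid finishing order for the others: T6, T3, T7, T9, T4, T1, T5.
Walking it through:
  T6 waits on nothing -> runs at once and releases L16
  T3 waits on nothing -> runs at once and releases L2 and L18
  T7 waits on nothing -> runs at once and releases L7
  T9: everything it awaited (L18) is free; runs, freeing L4 and L15
  T4: everything it awaited (L7) is free; runs, freeing L12 and L3
  T1: everything it awaited (L16 and L7) is free; runs, freeing L9 and L8
  T5: everything it awaited (L16) is free; runs, freeing L11


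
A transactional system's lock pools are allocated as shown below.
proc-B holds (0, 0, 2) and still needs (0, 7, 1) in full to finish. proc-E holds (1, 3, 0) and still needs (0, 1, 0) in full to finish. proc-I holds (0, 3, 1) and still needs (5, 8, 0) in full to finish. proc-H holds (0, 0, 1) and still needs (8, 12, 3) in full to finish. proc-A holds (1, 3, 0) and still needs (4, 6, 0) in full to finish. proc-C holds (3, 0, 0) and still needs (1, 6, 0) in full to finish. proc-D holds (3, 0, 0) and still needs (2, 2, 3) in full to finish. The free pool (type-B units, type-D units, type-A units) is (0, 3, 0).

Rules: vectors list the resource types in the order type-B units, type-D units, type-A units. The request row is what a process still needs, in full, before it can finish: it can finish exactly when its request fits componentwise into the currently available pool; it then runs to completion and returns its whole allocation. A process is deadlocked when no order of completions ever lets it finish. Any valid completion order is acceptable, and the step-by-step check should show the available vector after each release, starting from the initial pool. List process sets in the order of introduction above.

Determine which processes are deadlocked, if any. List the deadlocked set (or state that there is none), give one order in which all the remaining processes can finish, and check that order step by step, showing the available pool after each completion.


Nothing here is deadlocked.
Key observation: starting with proc-E, each completion frees enough for the next — no one is permanently blocked.
The rest can finish in the order proc-E, proc-C, proc-A, proc-I, proc-B, proc-D, proc-H. Check, step by step:
  pool = (0, 3, 0)
  proc-E needs (0, 1, 0) <= (0, 3, 0) -> finishes; pool += (1, 3, 0) = (1, 6, 0)
  proc-C needs (1, 6, 0) <= (1, 6, 0) -> finishes; pool += (3, 0, 0) = (4, 6, 0)
  proc-A needs (4, 6, 0) <= (4, 6, 0) -> finishes; pool += (1, 3, 0) = (5, 9, 0)
  proc-I needs (5, 8, 0) <= (5, 9, 0) -> finishes; pool += (0, 3, 1) = (5, 12, 1)
  proc-B needs (0, 7, 1) <= (5, 12, 1) -> finishes; pool += (0, 0, 2) = (5, 12, 3)
  proc-D needs (2, 2, 3) <= (5, 12, 3) -> finishes; pool += (3, 0, 0) = (8, 12, 3)
  proc-H needs (8, 12, 3) <= (8, 12, 3) -> finishes; pool += (0, 0, 1) = (8, 12, 4)


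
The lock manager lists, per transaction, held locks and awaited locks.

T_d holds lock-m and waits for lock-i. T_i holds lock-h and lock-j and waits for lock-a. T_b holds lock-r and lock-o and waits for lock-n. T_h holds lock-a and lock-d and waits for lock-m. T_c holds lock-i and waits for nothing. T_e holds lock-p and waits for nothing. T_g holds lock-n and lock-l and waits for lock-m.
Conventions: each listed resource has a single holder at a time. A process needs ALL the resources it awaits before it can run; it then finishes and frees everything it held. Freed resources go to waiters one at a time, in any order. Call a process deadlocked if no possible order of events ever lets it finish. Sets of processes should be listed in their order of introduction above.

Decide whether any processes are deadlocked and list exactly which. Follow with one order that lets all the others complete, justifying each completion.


The deadlocked set is empty.
Key observation: every chain of waits terminates; starting from the processes that wait on nothing, all the rest unlock in turn.
A valid finishing order for the others: T_c, T_d, T_g, T_b, T_h, T_e, T_i.
Check, step by step:
  T_c waits on nothing -> runs at once and releases lock-i
  run T_d (all its waits — lock-i — are resolved); releases lock-m
  run T_g (all its waits — lock-m — are resolved); releases lock-n and lock-l
  run T_b (all its waits — lock-n — are resolved); releases lock-r and lock-o
  run T_h (all its waits — lock-m — are resolved); releases lock-a and lock-d
  T_e waits on nothing -> runs at once and releases lock-p
  run T_i (all its waits — lock-a — are resolved); releases lock-h and lock-j


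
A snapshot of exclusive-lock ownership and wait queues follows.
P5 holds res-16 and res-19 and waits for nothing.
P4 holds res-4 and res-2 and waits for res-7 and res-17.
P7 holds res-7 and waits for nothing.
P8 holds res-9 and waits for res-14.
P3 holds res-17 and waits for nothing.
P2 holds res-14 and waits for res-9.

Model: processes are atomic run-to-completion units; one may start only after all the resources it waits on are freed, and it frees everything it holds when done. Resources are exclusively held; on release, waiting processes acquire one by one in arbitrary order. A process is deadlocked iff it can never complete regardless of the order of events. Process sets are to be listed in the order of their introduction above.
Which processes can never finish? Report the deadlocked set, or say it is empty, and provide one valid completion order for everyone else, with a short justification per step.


Deadlocked: P8 and P2.
Key observation: the wait chain closes on itself along P8 -> P2 -> P8; no other process is dragged down with it.
One completion order for the rest: P3, P7, P4, P5.
Walking it through:
  P3 waits on nothing -> runs at once and releases res-17
  P7 waits on nothing -> runs at once and releases res-7
  P4 waits on res-7 and res-17 — all released -> runs and releases res-4 and res-2
  P5 waits on nothing -> runs at once and releases res-16 and res-19


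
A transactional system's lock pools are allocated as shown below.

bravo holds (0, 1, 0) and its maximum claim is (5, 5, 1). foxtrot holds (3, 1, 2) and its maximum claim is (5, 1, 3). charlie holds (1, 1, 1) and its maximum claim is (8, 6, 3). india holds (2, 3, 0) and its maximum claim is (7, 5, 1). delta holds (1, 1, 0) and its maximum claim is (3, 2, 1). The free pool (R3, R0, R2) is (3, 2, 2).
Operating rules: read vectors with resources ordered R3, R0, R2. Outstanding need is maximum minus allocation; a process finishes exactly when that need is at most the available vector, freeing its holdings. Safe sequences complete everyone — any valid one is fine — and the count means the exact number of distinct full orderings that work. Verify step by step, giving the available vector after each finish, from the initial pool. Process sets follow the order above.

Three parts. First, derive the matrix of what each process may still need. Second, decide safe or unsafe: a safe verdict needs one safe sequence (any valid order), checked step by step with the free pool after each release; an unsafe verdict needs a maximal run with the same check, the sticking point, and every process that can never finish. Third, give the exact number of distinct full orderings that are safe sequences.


(1) Remaining need (order R3, R0, R2):
  bravo: (5, 4, 1)
  foxtrot: (2, 0, 1)
  charlie: (7, 5, 2)
  india: (5, 2, 1)
  delta: (2, 1, 1)
(2) SAFE, for example via the order foxtrot, delta, india, bravo, charlie.
Key observation: no step in this order meets a requested resource exactly; the smallest headroom is 1, first reached at foxtrot (need (2, 0, 1), pool (3, 2, 2)).
Walking it through:
  pool = (3, 2, 2)
  foxtrot needs (2, 0, 1) <= (3, 2, 2) -> finishes; pool += (3, 1, 2) = (6, 3, 4)
  delta needs (2, 1, 1) <= (6, 3, 4) -> finishes; pool += (1, 1, 0) = (7, 4, 4)
  india needs (5, 2, 1) <= (7, 4, 4) -> finishes; pool += (2, 3, 0) = (9, 7, 4)
  bravo needs (5, 4, 1) <= (9, 7, 4) -> finishes; pool += (0, 1, 0) = (9, 8, 4)
  charlie needs (7, 5, 2) <= (9, 8, 4) -> finishes; pool += (1, 1, 1) = (10, 9, 5)
(3) Precisely 14 of the possible complete orderings are safe sequences.


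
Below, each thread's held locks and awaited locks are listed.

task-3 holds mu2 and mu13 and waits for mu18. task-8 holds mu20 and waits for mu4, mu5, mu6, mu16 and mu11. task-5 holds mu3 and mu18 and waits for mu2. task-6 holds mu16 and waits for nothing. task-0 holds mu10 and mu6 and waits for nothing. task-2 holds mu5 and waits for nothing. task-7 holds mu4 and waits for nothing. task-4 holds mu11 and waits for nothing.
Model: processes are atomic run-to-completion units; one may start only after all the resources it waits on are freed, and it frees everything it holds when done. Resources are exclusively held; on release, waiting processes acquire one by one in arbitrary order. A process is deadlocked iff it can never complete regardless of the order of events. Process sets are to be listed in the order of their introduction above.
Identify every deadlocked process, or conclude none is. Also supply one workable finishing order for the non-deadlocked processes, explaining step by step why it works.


Deadlocked set: task-3 and task-5.
Key observation: the cycle task-3 -> task-5 -> task-3 can never break — each member waits on the next; no other process is dragged down with it.
The rest can finish in the order task-4, task-0, task-2, task-6, task-7, task-8.
Step-by-step check:
  task-4: no waits; runs immediately, freeing mu11
  task-0: no waits; runs immediately, freeing mu10 and mu6
  task-2: no waits; runs immediately, freeing mu5
  task-6: no waits; runs immediately, freeing mu16
  task-7: no waits; runs immediately, freeing mu4
  task-8: everything it awaited (mu4, mu5, mu6, mu16 and mu11) is free; runs, freeing mu20


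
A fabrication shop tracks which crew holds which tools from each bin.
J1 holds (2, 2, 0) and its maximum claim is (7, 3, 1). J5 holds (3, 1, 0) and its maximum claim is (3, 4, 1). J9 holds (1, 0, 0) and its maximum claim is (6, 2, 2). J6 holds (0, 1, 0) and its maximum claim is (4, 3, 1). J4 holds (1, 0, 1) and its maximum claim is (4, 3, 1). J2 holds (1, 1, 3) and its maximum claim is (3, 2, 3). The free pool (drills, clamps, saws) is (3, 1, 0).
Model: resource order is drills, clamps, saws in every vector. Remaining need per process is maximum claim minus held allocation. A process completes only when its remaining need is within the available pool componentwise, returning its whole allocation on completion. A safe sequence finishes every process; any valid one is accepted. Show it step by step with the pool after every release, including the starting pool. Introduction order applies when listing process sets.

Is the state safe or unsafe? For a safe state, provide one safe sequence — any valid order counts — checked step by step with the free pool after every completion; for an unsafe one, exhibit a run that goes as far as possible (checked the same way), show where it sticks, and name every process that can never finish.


SAFE. One safe sequence: J2, J6, J5, J9, J4, J1.
Key observation: at J2 the run first touches a limit — (2, 1, 0) against (3, 1, 0), exact on a resource it actually requests.
Check, step by step:
  pool = (3, 1, 0)
  J2 needs (2, 1, 0) <= (3, 1, 0) -> finishes; pool += (1, 1, 3) = (4, 2, 3)
  J6 needs (4, 2, 1) <= (4, 2, 3) -> finishes; pool += (0, 1, 0) = (4, 3, 3)
  J5 needs (0, 3, 1) <= (4, 3, 3) -> finishes; pool += (3, 1, 0) = (7, 4, 3)
  J9 needs (5, 2, 2) <= (7, 4, 3) -> finishes; pool += (1, 0, 0) = (8, 4, 3)
  J4 needs (3, 3, 0) <= (8, 4, 3) -> finishes; pool += (1, 0, 1) = (9, 4, 4)
  J1 needs (5, 1, 1) <= (9, 4, 4) -> finishes; pool += (2, 2, 0) = (11, 6, 4)


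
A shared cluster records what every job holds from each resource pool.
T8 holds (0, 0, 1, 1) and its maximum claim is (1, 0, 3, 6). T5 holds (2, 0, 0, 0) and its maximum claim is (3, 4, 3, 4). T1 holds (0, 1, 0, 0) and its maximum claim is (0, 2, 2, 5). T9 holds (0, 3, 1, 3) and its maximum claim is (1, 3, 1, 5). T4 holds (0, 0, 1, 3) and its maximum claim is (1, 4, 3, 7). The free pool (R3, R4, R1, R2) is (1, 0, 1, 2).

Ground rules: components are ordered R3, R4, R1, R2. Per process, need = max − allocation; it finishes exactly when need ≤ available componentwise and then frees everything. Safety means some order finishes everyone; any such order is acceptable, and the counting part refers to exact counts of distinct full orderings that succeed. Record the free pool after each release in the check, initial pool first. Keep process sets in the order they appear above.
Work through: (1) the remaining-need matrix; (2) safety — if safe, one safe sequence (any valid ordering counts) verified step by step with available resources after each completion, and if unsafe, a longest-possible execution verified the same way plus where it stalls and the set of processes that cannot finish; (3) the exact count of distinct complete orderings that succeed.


(1) Remaining need (order R3, R4, R1, R2):
  T8: (1, 0, 2, 5)
  T5: (1, 4, 3, 4)
  T1: (0, 1, 2, 5)
  T9: (1, 0, 0, 2)
  T4: (1, 4, 2, 4)
(2) SAFE. One safe sequence: T9, T1, T8, T4, T5.
Key observation: the order's first zero-slack moment is T9 ((1, 0, 0, 2) needed, (1, 0, 1, 2) free — a requested resource with nothing to spare).
Check, step by step:
  pool = (1, 0, 1, 2)
  run T9 (needs (1, 0, 0, 2), free (1, 0, 1, 2)); after release of (0, 3, 1, 3) the pool is (1, 3, 2, 5)
  run T1 (needs (0, 1, 2, 5), free (1, 3, 2, 5)); after release of (0, 1, 0, 0) the pool is (1, 4, 2, 5)
  run T8 (needs (1, 0, 2, 5), free (1, 4, 2, 5)); after release of (0, 0, 1, 1) the pool is (1, 4, 3, 6)
  run T4 (needs (1, 4, 2, 4), free (1, 4, 3, 6)); after release of (0, 0, 1, 3) the pool is (1, 4, 4, 9)
  run T5 (needs (1, 4, 3, 4), free (1, 4, 4, 9)); after release of (2, 0, 0, 0) the pool is (3, 4, 4, 9)
(3) Precisely 6 of the possible complete orderings are safe sequences.


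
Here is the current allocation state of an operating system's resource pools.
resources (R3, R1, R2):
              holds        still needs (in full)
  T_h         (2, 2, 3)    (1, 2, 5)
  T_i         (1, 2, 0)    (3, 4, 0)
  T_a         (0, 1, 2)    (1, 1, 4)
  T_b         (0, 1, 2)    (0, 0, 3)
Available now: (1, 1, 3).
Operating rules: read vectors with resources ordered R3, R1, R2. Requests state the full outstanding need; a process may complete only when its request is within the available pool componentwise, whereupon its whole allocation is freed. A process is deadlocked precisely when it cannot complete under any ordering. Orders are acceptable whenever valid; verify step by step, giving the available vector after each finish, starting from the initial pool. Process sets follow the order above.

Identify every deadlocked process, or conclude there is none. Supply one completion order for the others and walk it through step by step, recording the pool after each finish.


Nothing here is deadlocked.
Key observation: the pool covers T_b at once, and every later process fits after earlier releases.
The rest can finish in the order T_b, T_h, T_a, T_i. Walking it through:
  pool = (1, 1, 3)
  T_b needs (0, 0, 3) <= (1, 1, 3) -> finishes; pool += (0, 1, 2) = (1, 2, 5)
  T_h needs (1, 2, 5) <= (1, 2, 5) -> finishes; pool += (2, 2, 3) = (3, 4, 8)
  T_a needs (1, 1, 4) <= (3, 4, 8) -> finishes; pool += (0, 1, 2) = (3, 5, 10)
  T_i needs (3, 4, 0) <= (3, 5, 10) -> finishes; pool += (1, 2, 0) = (4, 7, 10)


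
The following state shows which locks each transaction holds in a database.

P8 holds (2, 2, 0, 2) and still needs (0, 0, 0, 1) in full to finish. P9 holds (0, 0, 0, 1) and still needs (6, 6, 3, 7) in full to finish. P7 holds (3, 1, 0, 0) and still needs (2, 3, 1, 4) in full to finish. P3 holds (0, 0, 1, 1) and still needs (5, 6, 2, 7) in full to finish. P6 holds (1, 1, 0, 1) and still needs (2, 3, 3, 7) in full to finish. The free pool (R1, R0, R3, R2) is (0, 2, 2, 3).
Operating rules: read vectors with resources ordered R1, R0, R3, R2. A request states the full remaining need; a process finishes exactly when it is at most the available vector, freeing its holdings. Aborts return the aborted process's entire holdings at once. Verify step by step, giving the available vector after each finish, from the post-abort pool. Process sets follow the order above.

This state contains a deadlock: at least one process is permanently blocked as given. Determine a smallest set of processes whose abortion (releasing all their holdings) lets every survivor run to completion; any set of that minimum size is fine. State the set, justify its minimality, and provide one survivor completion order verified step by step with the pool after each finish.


The answer: abort P9 and P6.
Key observation: P3 had no path to completion before; after the abort of P9 and P6 ((1, 1, 0, 2) returned), step 3 is where it fits.
No one abort is enough; case by case: P8 alone leaves P9 blocked (short on R1, R0, R3 and R2); P9 alone leaves P3 blocked (short on R0 and R2); P7 alone leaves P9 blocked (short on R1, R0, R3 and R2); P3 alone leaves P9 blocked (short on R1, R0 and R2); P6 alone leaves P9 blocked (short on R3 and R2).
Survivors finish in the order: P8, P7, P3. Verifying each step (pool after the aborts first):
  pool = (1, 3, 2, 5)
  P8 needs (0, 0, 0, 1) <= (1, 3, 2, 5) -> finishes; pool += (2, 2, 0, 2) = (3, 5, 2, 7)
  P7 needs (2, 3, 1, 4) <= (3, 5, 2, 7) -> finishes; pool += (3, 1, 0, 0) = (6, 6, 2, 7)
  P3 needs (5, 6, 2, 7) <= (6, 6, 2, 7) -> finishes; pool += (0, 0, 1, 1) = (6, 6, 3, 8)


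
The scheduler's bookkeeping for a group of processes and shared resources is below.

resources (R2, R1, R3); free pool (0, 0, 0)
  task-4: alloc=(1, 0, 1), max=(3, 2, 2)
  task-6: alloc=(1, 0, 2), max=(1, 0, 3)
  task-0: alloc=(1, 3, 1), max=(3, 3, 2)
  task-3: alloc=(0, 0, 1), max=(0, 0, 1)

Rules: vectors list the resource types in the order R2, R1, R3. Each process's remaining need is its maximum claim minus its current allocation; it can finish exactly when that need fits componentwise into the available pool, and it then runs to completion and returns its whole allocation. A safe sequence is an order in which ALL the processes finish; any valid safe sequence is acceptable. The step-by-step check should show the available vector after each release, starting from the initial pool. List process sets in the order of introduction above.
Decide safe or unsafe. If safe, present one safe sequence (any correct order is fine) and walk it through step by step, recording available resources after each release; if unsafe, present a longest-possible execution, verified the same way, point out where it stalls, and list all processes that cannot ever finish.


UNSAFE — no complete ordering exists.
Key observation: no order helps: past task-3, task-6, the free pool tops out at (1, 0, 3), below what each blocked process needs in R2.
A maximal execution: task-3, task-6 — then nothing else fits. Check, step by step:
  pool = (0, 0, 0)
  task-3: need (0, 0, 0) fits (0, 0, 0); releases (0, 0, 1), pool now (0, 0, 1)
  task-6: need (0, 0, 1) fits (0, 0, 1); releases (1, 0, 2), pool now (1, 0, 3)
  task-4 still needs (2, 2, 1) but only (1, 0, 3) is free — short on R2 and R1
  task-0 still needs (2, 0, 1) but only (1, 0, 3) is free — short on R2
Permanently blocked: task-4 and task-0.


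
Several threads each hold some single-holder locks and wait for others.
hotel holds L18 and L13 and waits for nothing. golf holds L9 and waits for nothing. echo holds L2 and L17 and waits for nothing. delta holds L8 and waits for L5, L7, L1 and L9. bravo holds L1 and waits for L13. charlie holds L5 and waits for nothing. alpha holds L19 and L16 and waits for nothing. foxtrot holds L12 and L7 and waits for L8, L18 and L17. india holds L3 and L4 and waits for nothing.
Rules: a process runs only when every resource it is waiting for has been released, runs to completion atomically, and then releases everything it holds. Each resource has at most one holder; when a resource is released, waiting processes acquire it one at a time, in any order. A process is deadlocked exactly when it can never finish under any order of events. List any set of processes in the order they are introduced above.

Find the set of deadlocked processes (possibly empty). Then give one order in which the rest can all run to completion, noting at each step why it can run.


Deadlocked set: delta and foxtrot.
Key observation: the cycle delta -> foxtrot -> delta can never break — each member waits on the next; no other process is dragged down with it.
A valid finishing order for the others: golf, alpha, india, hotel, echo, charlie, bravo.
Verifying each step:
  golf waits on nothing -> runs at once and releases L9
  alpha waits on nothing -> runs at once and releases L19 and L16
  india waits on nothing -> runs at once and releases L3 and L4
  hotel waits on nothing -> runs at once and releases L18 and L13
  echo waits on nothing -> runs at once and releases L2 and L17
  charlie waits on nothing -> runs at once and releases L5
  run bravo (all its waits — L13 — are resolved); releases L1


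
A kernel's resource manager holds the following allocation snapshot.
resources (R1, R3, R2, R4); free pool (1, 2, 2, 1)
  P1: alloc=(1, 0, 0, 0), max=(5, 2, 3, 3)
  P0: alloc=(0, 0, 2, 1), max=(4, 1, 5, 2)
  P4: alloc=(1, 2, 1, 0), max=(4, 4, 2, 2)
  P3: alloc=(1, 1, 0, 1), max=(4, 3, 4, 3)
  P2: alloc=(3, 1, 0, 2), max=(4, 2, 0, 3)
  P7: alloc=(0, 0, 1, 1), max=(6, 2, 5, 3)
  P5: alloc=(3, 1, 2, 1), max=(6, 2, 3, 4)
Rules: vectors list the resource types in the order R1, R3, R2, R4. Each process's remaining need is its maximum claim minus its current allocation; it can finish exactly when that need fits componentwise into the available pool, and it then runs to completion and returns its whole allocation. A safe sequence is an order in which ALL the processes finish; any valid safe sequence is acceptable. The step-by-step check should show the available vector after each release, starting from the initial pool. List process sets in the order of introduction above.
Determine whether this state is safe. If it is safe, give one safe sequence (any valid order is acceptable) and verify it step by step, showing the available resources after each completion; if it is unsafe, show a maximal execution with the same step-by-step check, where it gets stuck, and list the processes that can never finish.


SAFE, for example via the order P2, P5, P4, P7, P1, P3, P0.
Key observation: at P2 the run first touches a limit — (1, 1, 0, 1) against (1, 2, 2, 1), exact on a resource it actually requests.
Step-by-step check:
  pool = (1, 2, 2, 1)
  P2: need (1, 1, 0, 1) fits (1, 2, 2, 1); releases (3, 1, 0, 2), pool now (4, 3, 2, 3)
  P5: need (3, 1, 1, 3) fits (4, 3, 2, 3); releases (3, 1, 2, 1), pool now (7, 4, 4, 4)
  P4: need (3, 2, 1, 2) fits (7, 4, 4, 4); releases (1, 2, 1, 0), pool now (8, 6, 5, 4)
  P7: need (6, 2, 4, 2) fits (8, 6, 5, 4); releases (0, 0, 1, 1), pool now (8, 6, 6, 5)
  P1: need (4, 2, 3, 3) fits (8, 6, 6, 5); releases (1, 0, 0, 0), pool now (9, 6, 6, 5)
  P3: need (3, 2, 4, 2) fits (9, 6, 6, 5); releases (1, 1, 0, 1), pool now (10, 7, 6, 6)
  P0: need (4, 1, 3, 1) fits (10, 7, 6, 6); releases (0, 0, 2, 1), pool now (10, 7, 8, 7)


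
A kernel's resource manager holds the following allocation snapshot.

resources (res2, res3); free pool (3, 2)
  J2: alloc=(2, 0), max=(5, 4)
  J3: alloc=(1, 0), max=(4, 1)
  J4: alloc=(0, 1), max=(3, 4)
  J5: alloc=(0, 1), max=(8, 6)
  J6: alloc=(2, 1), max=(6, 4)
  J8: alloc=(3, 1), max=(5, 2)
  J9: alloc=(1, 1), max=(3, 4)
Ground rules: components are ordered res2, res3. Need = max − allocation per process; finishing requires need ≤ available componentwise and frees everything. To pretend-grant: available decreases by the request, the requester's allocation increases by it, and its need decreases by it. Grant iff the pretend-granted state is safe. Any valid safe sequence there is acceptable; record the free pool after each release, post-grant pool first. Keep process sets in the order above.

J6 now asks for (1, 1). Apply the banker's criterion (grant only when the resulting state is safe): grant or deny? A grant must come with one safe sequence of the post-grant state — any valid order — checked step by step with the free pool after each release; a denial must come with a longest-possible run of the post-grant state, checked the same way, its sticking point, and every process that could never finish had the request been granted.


GRANT: granting preserves safety; a valid post-grant sequence is J8, J6, J4, J5, J2, J9, J3.
Key observation: after the grant the pool drops to (2, 1), which still lets J8 finish first and unwind the rest.
Check on the post-grant state, step by step:
  pool = (2, 1)
  run J8 (needs (2, 1), free (2, 1)); after release of (3, 1) the pool is (5, 2)
  run J6 (needs (3, 2), free (5, 2)); after release of (3, 2) the pool is (8, 4)
  run J4 (needs (3, 3), free (8, 4)); after release of (0, 1) the pool is (8, 5)
  run J5 (needs (8, 5), free (8, 5)); after release of (0, 1) the pool is (8, 6)
  run J2 (needs (3, 4), free (8, 6)); after release of (2, 0) the pool is (10, 6)
  run J9 (needs (2, 3), free (10, 6)); after release of (1, 1) the pool is (11, 7)
  run J3 (needs (3, 1), free (11, 7)); after release of (1, 0) the pool is (12, 7)


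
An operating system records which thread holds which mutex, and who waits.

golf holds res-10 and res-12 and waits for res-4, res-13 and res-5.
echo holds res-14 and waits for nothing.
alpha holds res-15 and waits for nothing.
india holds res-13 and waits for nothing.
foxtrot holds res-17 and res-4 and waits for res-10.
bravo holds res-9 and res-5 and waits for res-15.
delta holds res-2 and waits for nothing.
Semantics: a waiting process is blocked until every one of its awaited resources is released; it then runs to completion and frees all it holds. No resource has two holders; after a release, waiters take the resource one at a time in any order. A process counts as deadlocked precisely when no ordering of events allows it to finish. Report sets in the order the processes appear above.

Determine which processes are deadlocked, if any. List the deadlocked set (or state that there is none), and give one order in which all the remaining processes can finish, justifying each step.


The deadlocked set is golf and foxtrot.
Key observation: along golf -> foxtrot -> golf, each member waits on what the next one holds — a deadlock; no other process is dragged down with it.
The rest can finish in the order echo, alpha, india, delta, bravo.
Walking it through:
  run echo (it waits on nothing); releases res-14
  run alpha (it waits on nothing); releases res-15
  run india (it waits on nothing); releases res-13
  run delta (it waits on nothing); releases res-2
  bravo: everything it awaited (res-15) is free; runs, freeing res-9 and res-5


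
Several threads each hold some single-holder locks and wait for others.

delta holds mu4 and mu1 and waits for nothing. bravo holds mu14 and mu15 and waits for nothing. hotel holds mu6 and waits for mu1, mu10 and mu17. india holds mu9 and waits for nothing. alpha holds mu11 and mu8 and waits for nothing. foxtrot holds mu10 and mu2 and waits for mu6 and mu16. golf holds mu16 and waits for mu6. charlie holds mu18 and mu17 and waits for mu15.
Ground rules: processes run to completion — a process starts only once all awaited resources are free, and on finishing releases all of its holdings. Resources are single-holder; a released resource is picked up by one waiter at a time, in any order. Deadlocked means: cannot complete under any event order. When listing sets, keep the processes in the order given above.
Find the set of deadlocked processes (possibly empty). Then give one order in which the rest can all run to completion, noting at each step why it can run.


Deadlocked set: hotel, foxtrot and golf.
Key observation: the knot is the closed ring of waits hotel -> foxtrot -> hotel; golf is caught in further circular waits.
One completion order for the rest: delta, bravo, india, charlie, alpha.
Verifying each step:
  run delta (it waits on nothing); releases mu4 and mu1
  run bravo (it waits on nothing); releases mu14 and mu15
  run india (it waits on nothing); releases mu9
  charlie waits on mu15 — all released -> runs and releases mu18 and mu17
  run alpha (it waits on nothing); releases mu11 and mu8


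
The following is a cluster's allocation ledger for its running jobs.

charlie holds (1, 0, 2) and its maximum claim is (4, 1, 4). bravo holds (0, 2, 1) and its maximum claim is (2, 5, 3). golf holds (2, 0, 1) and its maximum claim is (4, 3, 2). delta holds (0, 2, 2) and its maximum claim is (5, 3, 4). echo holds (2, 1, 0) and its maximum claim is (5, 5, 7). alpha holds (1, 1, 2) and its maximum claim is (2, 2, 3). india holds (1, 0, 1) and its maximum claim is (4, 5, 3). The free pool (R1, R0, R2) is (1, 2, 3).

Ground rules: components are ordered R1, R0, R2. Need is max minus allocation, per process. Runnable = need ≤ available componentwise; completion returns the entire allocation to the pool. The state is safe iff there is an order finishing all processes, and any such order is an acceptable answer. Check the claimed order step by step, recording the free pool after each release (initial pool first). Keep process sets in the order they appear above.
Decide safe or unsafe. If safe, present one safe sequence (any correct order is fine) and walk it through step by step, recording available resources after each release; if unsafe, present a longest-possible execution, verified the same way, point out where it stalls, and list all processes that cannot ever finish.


The state is SAFE; one workable sequence: alpha, golf, charlie, delta, echo, india, bravo.
Key observation: the first exact fit in this order is alpha — it needs (1, 1, 1) with (1, 2, 3) free, meeting a requested resource to the last unit.
Check, step by step:
  pool = (1, 2, 3)
  alpha needs (1, 1, 1) <= (1, 2, 3) -> finishes; pool += (1, 1, 2) = (2, 3, 5)
  golf needs (2, 3, 1) <= (2, 3, 5) -> finishes; pool += (2, 0, 1) = (4, 3, 6)
  charlie needs (3, 1, 2) <= (4, 3, 6) -> finishes; pool += (1, 0, 2) = (5, 3, 8)
  delta needs (5, 1, 2) <= (5, 3, 8) -> finishes; pool += (0, 2, 2) = (5, 5, 10)
  echo needs (3, 4, 7) <= (5, 5, 10) -> finishes; pool += (2, 1, 0) = (7, 6, 10)
  india needs (3, 5, 2) <= (7, 6, 10) -> finishes; pool += (1, 0, 1) = (8, 6, 11)
  bravo needs (2, 3, 2) <= (8, 6, 11) -> finishes; pool += (0, 2, 1) = (8, 8, 12)


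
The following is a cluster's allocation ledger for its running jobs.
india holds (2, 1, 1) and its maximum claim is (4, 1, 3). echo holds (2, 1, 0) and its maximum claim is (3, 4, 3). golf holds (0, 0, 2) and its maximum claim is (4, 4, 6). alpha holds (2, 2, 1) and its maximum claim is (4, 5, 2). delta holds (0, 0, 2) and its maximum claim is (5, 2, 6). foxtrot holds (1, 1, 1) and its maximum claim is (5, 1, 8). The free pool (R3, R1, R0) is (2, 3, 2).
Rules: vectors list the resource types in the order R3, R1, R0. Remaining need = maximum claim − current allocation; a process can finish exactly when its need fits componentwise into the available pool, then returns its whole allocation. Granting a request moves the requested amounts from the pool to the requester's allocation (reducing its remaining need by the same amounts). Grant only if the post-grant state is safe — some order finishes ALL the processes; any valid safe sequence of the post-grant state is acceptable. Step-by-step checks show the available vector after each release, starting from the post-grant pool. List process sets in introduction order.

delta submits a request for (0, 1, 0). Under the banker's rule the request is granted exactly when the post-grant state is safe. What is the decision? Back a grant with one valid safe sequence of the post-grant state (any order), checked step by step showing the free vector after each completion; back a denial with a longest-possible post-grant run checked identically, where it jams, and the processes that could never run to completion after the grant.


GRANT — the state after the grant stays safe, e.g. via india, alpha, delta, echo, golf, foxtrot.
Key observation: the transfer keeps a workable pool ((2, 2, 2)); india starts the safe sequence.
Step-by-step check of the post-grant state:
  pool = (2, 2, 2)
  run india (needs (2, 0, 2), free (2, 2, 2)); after release of (2, 1, 1) the pool is (4, 3, 3)
  run alpha (needs (2, 3, 1), free (4, 3, 3)); after release of (2, 2, 1) the pool is (6, 5, 4)
  run delta (needs (5, 1, 4), free (6, 5, 4)); after release of (0, 1, 2) the pool is (6, 6, 6)
  run echo (needs (1, 3, 3), free (6, 6, 6)); after release of (2, 1, 0) the pool is (8, 7, 6)
  run golf (needs (4, 4, 4), free (8, 7, 6)); after release of (0, 0, 2) the pool is (8, 7, 8)
  run foxtrot (needs (4, 0, 7), free (8, 7, 8)); after release of (1, 1, 1) the pool is (9, 8, 9)


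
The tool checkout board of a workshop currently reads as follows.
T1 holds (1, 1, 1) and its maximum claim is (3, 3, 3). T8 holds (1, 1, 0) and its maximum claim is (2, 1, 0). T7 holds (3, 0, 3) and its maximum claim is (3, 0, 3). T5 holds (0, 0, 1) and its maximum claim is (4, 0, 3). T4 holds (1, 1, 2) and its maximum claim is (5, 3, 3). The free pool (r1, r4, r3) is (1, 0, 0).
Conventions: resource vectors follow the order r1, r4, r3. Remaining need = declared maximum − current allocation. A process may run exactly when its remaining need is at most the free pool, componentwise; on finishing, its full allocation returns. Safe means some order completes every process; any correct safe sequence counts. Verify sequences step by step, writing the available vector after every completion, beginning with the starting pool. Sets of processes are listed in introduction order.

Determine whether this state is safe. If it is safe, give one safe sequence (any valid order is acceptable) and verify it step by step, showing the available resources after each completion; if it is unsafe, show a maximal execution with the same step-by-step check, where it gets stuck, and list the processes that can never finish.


UNSAFE.
Key observation: after T7, T8, T5 complete, (5, 1, 4) is the best the pool ever gets, yet each leftover process wants more r4.
A maximal execution: T7, T8, T5 — then nothing else fits. Walking it through:
  pool = (1, 0, 0)
  run T7 (needs (0, 0, 0), free (1, 0, 0)); after release of (3, 0, 3) the pool is (4, 0, 3)
  run T8 (needs (1, 0, 0), free (4, 0, 3)); after release of (1, 1, 0) the pool is (5, 1, 3)
  run T5 (needs (4, 0, 2), free (5, 1, 3)); after release of (0, 0, 1) the pool is (5, 1, 4)
  T1 cannot run: need (2, 2, 2) vs free (5, 1, 4) (insufficient r4)
  T4 cannot run: need (4, 2, 1) vs free (5, 1, 4) (insufficient r4)
Permanently blocked: T1 and T4.


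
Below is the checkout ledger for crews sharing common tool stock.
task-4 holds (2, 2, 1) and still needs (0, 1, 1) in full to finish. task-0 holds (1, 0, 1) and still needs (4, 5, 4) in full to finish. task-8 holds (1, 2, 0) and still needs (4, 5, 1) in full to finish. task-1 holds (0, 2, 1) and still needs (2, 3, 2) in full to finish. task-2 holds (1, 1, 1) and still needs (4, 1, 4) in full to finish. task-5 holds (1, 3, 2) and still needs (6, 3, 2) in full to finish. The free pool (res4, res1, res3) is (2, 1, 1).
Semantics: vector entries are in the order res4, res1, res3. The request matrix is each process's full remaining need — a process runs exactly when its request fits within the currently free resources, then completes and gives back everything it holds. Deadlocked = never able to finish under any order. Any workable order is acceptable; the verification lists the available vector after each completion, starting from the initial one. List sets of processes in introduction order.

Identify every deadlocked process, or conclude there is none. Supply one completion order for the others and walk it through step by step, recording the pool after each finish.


Deadlocked: task-0, task-2 and task-5.
Key observation: after task-4, task-1, task-8 the pool peaks at (5, 7, 3), and each blocked process is short somewhere: task-0 on res3; task-2 on res3; task-5 on res4.
The rest can finish in the order task-4, task-1, task-8. Check, step by step:
  pool = (2, 1, 1)
  task-4 needs (0, 1, 1) <= (2, 1, 1) -> finishes; pool += (2, 2, 1) = (4, 3, 2)
  task-1 needs (2, 3, 2) <= (4, 3, 2) -> finishes; pool += (0, 2, 1) = (4, 5, 3)
  task-8 needs (4, 5, 1) <= (4, 5, 3) -> finishes; pool += (1, 2, 0) = (5, 7, 3)
None of the blocked processes ever fits:
  blocked: task-0 wants (4, 5, 4), pool (5, 7, 3) — not enough res3
  blocked: task-2 wants (4, 1, 4), pool (5, 7, 3) — not enough res3
  blocked: task-5 wants (6, 3, 2), pool (5, 7, 3) — not enough res4
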